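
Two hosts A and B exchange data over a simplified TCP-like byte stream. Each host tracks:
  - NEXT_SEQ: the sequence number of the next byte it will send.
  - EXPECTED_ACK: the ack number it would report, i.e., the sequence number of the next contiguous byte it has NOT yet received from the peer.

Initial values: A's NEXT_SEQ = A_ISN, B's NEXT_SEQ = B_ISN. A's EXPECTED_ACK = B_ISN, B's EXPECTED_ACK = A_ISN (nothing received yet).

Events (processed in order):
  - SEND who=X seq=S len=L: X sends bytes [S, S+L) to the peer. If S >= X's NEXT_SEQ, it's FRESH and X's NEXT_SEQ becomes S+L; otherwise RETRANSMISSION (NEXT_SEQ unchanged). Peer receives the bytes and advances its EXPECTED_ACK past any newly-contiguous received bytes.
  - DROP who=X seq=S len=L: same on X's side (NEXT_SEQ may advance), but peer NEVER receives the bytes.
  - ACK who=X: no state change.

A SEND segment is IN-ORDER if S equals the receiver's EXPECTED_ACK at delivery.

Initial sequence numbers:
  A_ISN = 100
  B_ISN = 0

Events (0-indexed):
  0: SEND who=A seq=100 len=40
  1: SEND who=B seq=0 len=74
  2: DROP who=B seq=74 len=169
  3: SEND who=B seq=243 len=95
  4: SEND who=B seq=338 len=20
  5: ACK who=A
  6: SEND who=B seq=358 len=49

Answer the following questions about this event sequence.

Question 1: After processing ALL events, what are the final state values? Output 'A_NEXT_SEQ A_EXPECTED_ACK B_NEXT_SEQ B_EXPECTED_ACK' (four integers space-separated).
After event 0: A_seq=140 A_ack=0 B_seq=0 B_ack=140
After event 1: A_seq=140 A_ack=74 B_seq=74 B_ack=140
After event 2: A_seq=140 A_ack=74 B_seq=243 B_ack=140
After event 3: A_seq=140 A_ack=74 B_seq=338 B_ack=140
After event 4: A_seq=140 A_ack=74 B_seq=358 B_ack=140
After event 5: A_seq=140 A_ack=74 B_seq=358 B_ack=140
After event 6: A_seq=140 A_ack=74 B_seq=407 B_ack=140

Answer: 140 74 407 140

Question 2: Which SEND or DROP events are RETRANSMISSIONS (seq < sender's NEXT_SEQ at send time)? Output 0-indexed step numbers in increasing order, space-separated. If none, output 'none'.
Step 0: SEND seq=100 -> fresh
Step 1: SEND seq=0 -> fresh
Step 2: DROP seq=74 -> fresh
Step 3: SEND seq=243 -> fresh
Step 4: SEND seq=338 -> fresh
Step 6: SEND seq=358 -> fresh

Answer: none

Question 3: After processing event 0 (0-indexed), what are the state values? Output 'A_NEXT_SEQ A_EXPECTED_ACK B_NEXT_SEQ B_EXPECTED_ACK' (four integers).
After event 0: A_seq=140 A_ack=0 B_seq=0 B_ack=140

140 0 0 140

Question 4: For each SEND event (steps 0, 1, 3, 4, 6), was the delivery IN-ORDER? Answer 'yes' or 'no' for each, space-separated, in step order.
Answer: yes yes no no no

Derivation:
Step 0: SEND seq=100 -> in-order
Step 1: SEND seq=0 -> in-order
Step 3: SEND seq=243 -> out-of-order
Step 4: SEND seq=338 -> out-of-order
Step 6: SEND seq=358 -> out-of-order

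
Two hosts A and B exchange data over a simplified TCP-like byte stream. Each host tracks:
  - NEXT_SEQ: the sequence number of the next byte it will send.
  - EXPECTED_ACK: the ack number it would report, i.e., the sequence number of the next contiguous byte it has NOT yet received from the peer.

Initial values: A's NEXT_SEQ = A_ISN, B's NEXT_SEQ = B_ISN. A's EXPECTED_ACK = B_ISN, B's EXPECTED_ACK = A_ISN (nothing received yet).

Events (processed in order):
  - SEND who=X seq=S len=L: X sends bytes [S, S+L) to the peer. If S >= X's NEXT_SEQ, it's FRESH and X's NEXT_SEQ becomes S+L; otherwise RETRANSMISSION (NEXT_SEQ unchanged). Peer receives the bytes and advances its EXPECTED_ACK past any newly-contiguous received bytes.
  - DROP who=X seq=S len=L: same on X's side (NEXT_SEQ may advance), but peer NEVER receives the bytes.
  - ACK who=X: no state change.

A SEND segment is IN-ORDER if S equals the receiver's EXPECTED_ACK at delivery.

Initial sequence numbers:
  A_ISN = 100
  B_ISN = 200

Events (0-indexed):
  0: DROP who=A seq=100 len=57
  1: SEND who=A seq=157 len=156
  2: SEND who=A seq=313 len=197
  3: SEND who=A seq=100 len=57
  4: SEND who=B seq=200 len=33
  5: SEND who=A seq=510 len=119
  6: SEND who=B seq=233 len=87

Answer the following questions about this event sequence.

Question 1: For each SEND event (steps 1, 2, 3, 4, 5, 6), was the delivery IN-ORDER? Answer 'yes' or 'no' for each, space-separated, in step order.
Answer: no no yes yes yes yes

Derivation:
Step 1: SEND seq=157 -> out-of-order
Step 2: SEND seq=313 -> out-of-order
Step 3: SEND seq=100 -> in-order
Step 4: SEND seq=200 -> in-order
Step 5: SEND seq=510 -> in-order
Step 6: SEND seq=233 -> in-order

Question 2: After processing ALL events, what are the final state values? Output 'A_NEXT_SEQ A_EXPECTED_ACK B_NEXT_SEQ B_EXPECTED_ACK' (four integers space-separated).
Answer: 629 320 320 629

Derivation:
After event 0: A_seq=157 A_ack=200 B_seq=200 B_ack=100
After event 1: A_seq=313 A_ack=200 B_seq=200 B_ack=100
After event 2: A_seq=510 A_ack=200 B_seq=200 B_ack=100
After event 3: A_seq=510 A_ack=200 B_seq=200 B_ack=510
After event 4: A_seq=510 A_ack=233 B_seq=233 B_ack=510
After event 5: A_seq=629 A_ack=233 B_seq=233 B_ack=629
After event 6: A_seq=629 A_ack=320 B_seq=320 B_ack=629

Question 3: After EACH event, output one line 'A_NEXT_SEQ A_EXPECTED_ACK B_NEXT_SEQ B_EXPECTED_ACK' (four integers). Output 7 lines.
157 200 200 100
313 200 200 100
510 200 200 100
510 200 200 510
510 233 233 510
629 233 233 629
629 320 320 629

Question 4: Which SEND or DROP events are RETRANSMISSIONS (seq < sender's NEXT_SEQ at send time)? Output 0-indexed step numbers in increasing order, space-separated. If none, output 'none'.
Step 0: DROP seq=100 -> fresh
Step 1: SEND seq=157 -> fresh
Step 2: SEND seq=313 -> fresh
Step 3: SEND seq=100 -> retransmit
Step 4: SEND seq=200 -> fresh
Step 5: SEND seq=510 -> fresh
Step 6: SEND seq=233 -> fresh

Answer: 3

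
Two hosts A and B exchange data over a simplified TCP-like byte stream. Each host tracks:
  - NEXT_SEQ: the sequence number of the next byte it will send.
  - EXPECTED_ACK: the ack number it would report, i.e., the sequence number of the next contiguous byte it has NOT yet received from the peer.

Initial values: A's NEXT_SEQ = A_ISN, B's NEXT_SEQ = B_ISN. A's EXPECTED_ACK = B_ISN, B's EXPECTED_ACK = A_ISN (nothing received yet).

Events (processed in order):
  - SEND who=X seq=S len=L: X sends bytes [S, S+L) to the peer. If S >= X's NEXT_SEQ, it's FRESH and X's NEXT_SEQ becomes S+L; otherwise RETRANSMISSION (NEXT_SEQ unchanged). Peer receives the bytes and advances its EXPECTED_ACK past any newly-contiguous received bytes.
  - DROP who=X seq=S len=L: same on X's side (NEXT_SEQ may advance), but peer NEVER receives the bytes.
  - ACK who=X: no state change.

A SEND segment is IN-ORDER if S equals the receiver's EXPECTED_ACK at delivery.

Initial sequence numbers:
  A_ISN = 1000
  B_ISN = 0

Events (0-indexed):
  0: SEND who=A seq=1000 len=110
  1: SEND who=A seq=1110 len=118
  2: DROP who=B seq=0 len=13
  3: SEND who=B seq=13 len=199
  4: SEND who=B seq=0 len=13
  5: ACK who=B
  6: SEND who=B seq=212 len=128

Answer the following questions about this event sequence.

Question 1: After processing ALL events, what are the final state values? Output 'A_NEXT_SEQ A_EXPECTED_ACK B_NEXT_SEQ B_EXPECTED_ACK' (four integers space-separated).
Answer: 1228 340 340 1228

Derivation:
After event 0: A_seq=1110 A_ack=0 B_seq=0 B_ack=1110
After event 1: A_seq=1228 A_ack=0 B_seq=0 B_ack=1228
After event 2: A_seq=1228 A_ack=0 B_seq=13 B_ack=1228
After event 3: A_seq=1228 A_ack=0 B_seq=212 B_ack=1228
After event 4: A_seq=1228 A_ack=212 B_seq=212 B_ack=1228
After event 5: A_seq=1228 A_ack=212 B_seq=212 B_ack=1228
After event 6: A_seq=1228 A_ack=340 B_seq=340 B_ack=1228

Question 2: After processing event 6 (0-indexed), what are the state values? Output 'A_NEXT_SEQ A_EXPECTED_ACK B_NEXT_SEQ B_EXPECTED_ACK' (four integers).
After event 0: A_seq=1110 A_ack=0 B_seq=0 B_ack=1110
After event 1: A_seq=1228 A_ack=0 B_seq=0 B_ack=1228
After event 2: A_seq=1228 A_ack=0 B_seq=13 B_ack=1228
After event 3: A_seq=1228 A_ack=0 B_seq=212 B_ack=1228
After event 4: A_seq=1228 A_ack=212 B_seq=212 B_ack=1228
After event 5: A_seq=1228 A_ack=212 B_seq=212 B_ack=1228
After event 6: A_seq=1228 A_ack=340 B_seq=340 B_ack=1228

1228 340 340 1228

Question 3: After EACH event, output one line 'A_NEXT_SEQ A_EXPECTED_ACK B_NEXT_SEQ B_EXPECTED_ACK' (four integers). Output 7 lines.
1110 0 0 1110
1228 0 0 1228
1228 0 13 1228
1228 0 212 1228
1228 212 212 1228
1228 212 212 1228
1228 340 340 1228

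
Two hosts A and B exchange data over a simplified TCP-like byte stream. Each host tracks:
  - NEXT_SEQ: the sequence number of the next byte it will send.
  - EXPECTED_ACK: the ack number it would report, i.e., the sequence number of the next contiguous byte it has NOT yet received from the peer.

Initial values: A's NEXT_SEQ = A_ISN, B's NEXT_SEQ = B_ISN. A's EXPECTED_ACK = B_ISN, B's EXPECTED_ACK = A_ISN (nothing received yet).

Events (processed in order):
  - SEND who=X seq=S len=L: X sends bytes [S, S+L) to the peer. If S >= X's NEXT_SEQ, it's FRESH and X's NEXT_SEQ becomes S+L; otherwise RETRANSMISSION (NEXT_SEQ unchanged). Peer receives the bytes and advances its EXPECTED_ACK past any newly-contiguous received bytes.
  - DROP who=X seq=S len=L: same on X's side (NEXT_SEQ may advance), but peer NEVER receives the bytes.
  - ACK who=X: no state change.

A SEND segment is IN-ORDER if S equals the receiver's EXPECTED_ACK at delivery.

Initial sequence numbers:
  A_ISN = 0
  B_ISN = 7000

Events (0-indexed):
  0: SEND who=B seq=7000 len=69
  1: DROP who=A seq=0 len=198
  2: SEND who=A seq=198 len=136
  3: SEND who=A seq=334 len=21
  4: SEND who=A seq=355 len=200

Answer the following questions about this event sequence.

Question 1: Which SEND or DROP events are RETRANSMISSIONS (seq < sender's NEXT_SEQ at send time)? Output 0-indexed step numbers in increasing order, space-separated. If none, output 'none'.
Answer: none

Derivation:
Step 0: SEND seq=7000 -> fresh
Step 1: DROP seq=0 -> fresh
Step 2: SEND seq=198 -> fresh
Step 3: SEND seq=334 -> fresh
Step 4: SEND seq=355 -> fresh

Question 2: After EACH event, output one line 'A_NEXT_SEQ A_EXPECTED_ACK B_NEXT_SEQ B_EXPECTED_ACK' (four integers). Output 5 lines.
0 7069 7069 0
198 7069 7069 0
334 7069 7069 0
355 7069 7069 0
555 7069 7069 0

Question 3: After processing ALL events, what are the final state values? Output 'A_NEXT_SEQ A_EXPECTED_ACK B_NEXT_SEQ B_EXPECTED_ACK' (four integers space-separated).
Answer: 555 7069 7069 0

Derivation:
After event 0: A_seq=0 A_ack=7069 B_seq=7069 B_ack=0
After event 1: A_seq=198 A_ack=7069 B_seq=7069 B_ack=0
After event 2: A_seq=334 A_ack=7069 B_seq=7069 B_ack=0
After event 3: A_seq=355 A_ack=7069 B_seq=7069 B_ack=0
After event 4: A_seq=555 A_ack=7069 B_seq=7069 B_ack=0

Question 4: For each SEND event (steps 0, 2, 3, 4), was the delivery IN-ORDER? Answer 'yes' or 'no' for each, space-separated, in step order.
Answer: yes no no no

Derivation:
Step 0: SEND seq=7000 -> in-order
Step 2: SEND seq=198 -> out-of-order
Step 3: SEND seq=334 -> out-of-order
Step 4: SEND seq=355 -> out-of-order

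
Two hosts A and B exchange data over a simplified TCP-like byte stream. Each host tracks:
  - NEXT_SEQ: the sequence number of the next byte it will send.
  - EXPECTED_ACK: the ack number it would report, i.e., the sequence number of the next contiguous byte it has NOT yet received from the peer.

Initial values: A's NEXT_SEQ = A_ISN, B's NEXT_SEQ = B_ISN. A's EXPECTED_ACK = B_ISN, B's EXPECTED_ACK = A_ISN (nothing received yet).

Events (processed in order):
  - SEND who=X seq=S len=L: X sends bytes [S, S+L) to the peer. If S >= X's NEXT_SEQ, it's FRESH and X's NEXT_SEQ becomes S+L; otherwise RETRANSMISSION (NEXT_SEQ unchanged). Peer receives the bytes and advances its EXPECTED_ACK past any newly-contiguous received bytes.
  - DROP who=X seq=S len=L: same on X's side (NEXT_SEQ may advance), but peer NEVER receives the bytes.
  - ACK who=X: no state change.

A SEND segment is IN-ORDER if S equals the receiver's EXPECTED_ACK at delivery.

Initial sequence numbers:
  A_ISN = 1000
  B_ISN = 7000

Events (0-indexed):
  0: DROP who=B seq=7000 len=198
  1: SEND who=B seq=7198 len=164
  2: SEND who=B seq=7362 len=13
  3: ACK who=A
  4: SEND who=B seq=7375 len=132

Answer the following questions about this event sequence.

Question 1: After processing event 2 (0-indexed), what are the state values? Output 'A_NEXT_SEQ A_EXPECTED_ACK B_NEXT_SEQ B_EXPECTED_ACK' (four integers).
After event 0: A_seq=1000 A_ack=7000 B_seq=7198 B_ack=1000
After event 1: A_seq=1000 A_ack=7000 B_seq=7362 B_ack=1000
After event 2: A_seq=1000 A_ack=7000 B_seq=7375 B_ack=1000

1000 7000 7375 1000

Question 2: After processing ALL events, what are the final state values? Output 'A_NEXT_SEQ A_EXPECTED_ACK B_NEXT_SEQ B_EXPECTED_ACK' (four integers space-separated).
Answer: 1000 7000 7507 1000

Derivation:
After event 0: A_seq=1000 A_ack=7000 B_seq=7198 B_ack=1000
After event 1: A_seq=1000 A_ack=7000 B_seq=7362 B_ack=1000
After event 2: A_seq=1000 A_ack=7000 B_seq=7375 B_ack=1000
After event 3: A_seq=1000 A_ack=7000 B_seq=7375 B_ack=1000
After event 4: A_seq=1000 A_ack=7000 B_seq=7507 B_ack=1000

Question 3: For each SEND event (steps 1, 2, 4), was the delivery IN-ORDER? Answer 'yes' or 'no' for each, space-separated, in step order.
Answer: no no no

Derivation:
Step 1: SEND seq=7198 -> out-of-order
Step 2: SEND seq=7362 -> out-of-order
Step 4: SEND seq=7375 -> out-of-order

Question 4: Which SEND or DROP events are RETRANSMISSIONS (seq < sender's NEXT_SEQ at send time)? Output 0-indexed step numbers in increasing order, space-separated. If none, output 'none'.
Answer: none

Derivation:
Step 0: DROP seq=7000 -> fresh
Step 1: SEND seq=7198 -> fresh
Step 2: SEND seq=7362 -> fresh
Step 4: SEND seq=7375 -> fresh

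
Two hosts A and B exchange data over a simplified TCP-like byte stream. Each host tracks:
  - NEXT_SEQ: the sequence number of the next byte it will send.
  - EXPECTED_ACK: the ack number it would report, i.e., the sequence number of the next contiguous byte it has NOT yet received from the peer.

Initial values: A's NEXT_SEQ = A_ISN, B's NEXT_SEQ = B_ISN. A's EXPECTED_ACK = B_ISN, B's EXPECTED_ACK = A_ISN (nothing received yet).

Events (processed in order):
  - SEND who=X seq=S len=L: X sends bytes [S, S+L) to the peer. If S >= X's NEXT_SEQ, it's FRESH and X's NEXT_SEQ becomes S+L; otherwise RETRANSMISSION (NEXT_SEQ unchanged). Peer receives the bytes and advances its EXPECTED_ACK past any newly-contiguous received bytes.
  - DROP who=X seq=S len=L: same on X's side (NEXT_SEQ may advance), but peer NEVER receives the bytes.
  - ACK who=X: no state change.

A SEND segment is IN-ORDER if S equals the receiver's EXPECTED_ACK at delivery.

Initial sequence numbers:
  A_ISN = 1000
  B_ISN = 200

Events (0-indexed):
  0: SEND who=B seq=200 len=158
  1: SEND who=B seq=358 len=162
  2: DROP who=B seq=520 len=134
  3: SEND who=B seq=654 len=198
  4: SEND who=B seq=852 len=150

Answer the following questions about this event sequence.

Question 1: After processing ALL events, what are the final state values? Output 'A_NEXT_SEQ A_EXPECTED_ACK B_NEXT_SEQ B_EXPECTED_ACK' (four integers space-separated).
Answer: 1000 520 1002 1000

Derivation:
After event 0: A_seq=1000 A_ack=358 B_seq=358 B_ack=1000
After event 1: A_seq=1000 A_ack=520 B_seq=520 B_ack=1000
After event 2: A_seq=1000 A_ack=520 B_seq=654 B_ack=1000
After event 3: A_seq=1000 A_ack=520 B_seq=852 B_ack=1000
After event 4: A_seq=1000 A_ack=520 B_seq=1002 B_ack=1000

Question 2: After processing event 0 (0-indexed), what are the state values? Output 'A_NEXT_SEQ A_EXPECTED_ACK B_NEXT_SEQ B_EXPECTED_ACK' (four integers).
After event 0: A_seq=1000 A_ack=358 B_seq=358 B_ack=1000

1000 358 358 1000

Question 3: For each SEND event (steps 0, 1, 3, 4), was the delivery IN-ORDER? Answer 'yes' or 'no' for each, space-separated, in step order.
Answer: yes yes no no

Derivation:
Step 0: SEND seq=200 -> in-order
Step 1: SEND seq=358 -> in-order
Step 3: SEND seq=654 -> out-of-order
Step 4: SEND seq=852 -> out-of-order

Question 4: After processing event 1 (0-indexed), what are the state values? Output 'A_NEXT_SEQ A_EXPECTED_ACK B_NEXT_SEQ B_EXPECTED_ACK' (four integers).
After event 0: A_seq=1000 A_ack=358 B_seq=358 B_ack=1000
After event 1: A_seq=1000 A_ack=520 B_seq=520 B_ack=1000

1000 520 520 1000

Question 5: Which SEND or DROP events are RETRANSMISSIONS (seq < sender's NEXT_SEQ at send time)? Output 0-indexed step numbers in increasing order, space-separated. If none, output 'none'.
Answer: none

Derivation:
Step 0: SEND seq=200 -> fresh
Step 1: SEND seq=358 -> fresh
Step 2: DROP seq=520 -> fresh
Step 3: SEND seq=654 -> fresh
Step 4: SEND seq=852 -> fresh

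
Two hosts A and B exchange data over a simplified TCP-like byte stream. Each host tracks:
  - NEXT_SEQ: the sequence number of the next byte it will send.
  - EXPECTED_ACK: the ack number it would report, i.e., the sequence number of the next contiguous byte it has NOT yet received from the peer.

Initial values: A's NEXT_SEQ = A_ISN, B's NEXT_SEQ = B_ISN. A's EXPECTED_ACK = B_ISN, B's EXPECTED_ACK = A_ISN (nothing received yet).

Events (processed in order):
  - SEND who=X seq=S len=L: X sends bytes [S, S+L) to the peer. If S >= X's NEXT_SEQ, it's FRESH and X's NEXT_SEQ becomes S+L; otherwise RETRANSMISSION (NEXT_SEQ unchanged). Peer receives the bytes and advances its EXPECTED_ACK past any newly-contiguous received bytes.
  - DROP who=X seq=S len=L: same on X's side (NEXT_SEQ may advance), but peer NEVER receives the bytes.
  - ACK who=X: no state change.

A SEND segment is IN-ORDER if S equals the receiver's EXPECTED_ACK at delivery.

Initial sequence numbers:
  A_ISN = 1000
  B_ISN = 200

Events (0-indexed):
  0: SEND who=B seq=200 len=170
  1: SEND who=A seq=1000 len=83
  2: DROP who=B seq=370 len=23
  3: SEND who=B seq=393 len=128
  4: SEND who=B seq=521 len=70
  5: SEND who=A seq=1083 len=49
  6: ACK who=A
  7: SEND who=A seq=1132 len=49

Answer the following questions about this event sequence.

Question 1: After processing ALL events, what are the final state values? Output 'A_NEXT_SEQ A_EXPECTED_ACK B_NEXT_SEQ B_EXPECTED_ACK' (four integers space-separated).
Answer: 1181 370 591 1181

Derivation:
After event 0: A_seq=1000 A_ack=370 B_seq=370 B_ack=1000
After event 1: A_seq=1083 A_ack=370 B_seq=370 B_ack=1083
After event 2: A_seq=1083 A_ack=370 B_seq=393 B_ack=1083
After event 3: A_seq=1083 A_ack=370 B_seq=521 B_ack=1083
After event 4: A_seq=1083 A_ack=370 B_seq=591 B_ack=1083
After event 5: A_seq=1132 A_ack=370 B_seq=591 B_ack=1132
After event 6: A_seq=1132 A_ack=370 B_seq=591 B_ack=1132
After event 7: A_seq=1181 A_ack=370 B_seq=591 B_ack=1181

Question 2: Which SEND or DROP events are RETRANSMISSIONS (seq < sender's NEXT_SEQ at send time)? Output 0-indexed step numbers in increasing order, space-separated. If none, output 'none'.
Answer: none

Derivation:
Step 0: SEND seq=200 -> fresh
Step 1: SEND seq=1000 -> fresh
Step 2: DROP seq=370 -> fresh
Step 3: SEND seq=393 -> fresh
Step 4: SEND seq=521 -> fresh
Step 5: SEND seq=1083 -> fresh
Step 7: SEND seq=1132 -> fresh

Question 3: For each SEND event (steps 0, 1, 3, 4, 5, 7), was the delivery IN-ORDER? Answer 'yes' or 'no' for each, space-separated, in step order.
Answer: yes yes no no yes yes

Derivation:
Step 0: SEND seq=200 -> in-order
Step 1: SEND seq=1000 -> in-order
Step 3: SEND seq=393 -> out-of-order
Step 4: SEND seq=521 -> out-of-order
Step 5: SEND seq=1083 -> in-order
Step 7: SEND seq=1132 -> in-order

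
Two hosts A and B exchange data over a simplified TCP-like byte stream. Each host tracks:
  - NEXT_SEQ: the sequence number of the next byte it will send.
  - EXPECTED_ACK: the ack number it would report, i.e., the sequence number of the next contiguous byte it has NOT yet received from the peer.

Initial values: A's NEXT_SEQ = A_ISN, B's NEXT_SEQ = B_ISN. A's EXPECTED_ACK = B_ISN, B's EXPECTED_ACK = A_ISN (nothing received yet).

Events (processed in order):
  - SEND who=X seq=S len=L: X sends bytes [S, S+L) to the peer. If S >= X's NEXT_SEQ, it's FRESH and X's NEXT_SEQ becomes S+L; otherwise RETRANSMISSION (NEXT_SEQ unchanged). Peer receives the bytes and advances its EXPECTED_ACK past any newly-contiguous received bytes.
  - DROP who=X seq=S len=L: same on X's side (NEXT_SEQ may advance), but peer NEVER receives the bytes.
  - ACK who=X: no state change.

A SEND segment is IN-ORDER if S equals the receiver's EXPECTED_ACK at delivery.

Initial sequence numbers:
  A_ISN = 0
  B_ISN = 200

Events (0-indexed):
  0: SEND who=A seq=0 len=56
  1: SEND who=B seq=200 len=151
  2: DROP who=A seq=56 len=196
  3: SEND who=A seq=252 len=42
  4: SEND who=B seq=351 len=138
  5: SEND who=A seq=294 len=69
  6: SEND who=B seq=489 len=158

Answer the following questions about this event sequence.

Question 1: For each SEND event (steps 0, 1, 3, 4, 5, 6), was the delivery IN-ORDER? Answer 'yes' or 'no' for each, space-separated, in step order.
Step 0: SEND seq=0 -> in-order
Step 1: SEND seq=200 -> in-order
Step 3: SEND seq=252 -> out-of-order
Step 4: SEND seq=351 -> in-order
Step 5: SEND seq=294 -> out-of-order
Step 6: SEND seq=489 -> in-order

Answer: yes yes no yes no yes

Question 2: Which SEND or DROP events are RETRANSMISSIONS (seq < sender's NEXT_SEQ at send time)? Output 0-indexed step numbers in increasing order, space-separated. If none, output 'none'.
Answer: none

Derivation:
Step 0: SEND seq=0 -> fresh
Step 1: SEND seq=200 -> fresh
Step 2: DROP seq=56 -> fresh
Step 3: SEND seq=252 -> fresh
Step 4: SEND seq=351 -> fresh
Step 5: SEND seq=294 -> fresh
Step 6: SEND seq=489 -> fresh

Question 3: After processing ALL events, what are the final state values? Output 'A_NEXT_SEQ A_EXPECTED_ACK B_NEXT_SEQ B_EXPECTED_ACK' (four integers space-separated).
After event 0: A_seq=56 A_ack=200 B_seq=200 B_ack=56
After event 1: A_seq=56 A_ack=351 B_seq=351 B_ack=56
After event 2: A_seq=252 A_ack=351 B_seq=351 B_ack=56
After event 3: A_seq=294 A_ack=351 B_seq=351 B_ack=56
After event 4: A_seq=294 A_ack=489 B_seq=489 B_ack=56
After event 5: A_seq=363 A_ack=489 B_seq=489 B_ack=56
After event 6: A_seq=363 A_ack=647 B_seq=647 B_ack=56

Answer: 363 647 647 56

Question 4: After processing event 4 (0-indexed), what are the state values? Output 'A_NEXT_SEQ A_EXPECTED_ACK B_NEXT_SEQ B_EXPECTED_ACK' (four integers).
After event 0: A_seq=56 A_ack=200 B_seq=200 B_ack=56
After event 1: A_seq=56 A_ack=351 B_seq=351 B_ack=56
After event 2: A_seq=252 A_ack=351 B_seq=351 B_ack=56
After event 3: A_seq=294 A_ack=351 B_seq=351 B_ack=56
After event 4: A_seq=294 A_ack=489 B_seq=489 B_ack=56

294 489 489 56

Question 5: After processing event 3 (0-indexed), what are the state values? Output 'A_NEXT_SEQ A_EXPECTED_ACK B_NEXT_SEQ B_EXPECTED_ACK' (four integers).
After event 0: A_seq=56 A_ack=200 B_seq=200 B_ack=56
After event 1: A_seq=56 A_ack=351 B_seq=351 B_ack=56
After event 2: A_seq=252 A_ack=351 B_seq=351 B_ack=56
After event 3: A_seq=294 A_ack=351 B_seq=351 B_ack=56

294 351 351 56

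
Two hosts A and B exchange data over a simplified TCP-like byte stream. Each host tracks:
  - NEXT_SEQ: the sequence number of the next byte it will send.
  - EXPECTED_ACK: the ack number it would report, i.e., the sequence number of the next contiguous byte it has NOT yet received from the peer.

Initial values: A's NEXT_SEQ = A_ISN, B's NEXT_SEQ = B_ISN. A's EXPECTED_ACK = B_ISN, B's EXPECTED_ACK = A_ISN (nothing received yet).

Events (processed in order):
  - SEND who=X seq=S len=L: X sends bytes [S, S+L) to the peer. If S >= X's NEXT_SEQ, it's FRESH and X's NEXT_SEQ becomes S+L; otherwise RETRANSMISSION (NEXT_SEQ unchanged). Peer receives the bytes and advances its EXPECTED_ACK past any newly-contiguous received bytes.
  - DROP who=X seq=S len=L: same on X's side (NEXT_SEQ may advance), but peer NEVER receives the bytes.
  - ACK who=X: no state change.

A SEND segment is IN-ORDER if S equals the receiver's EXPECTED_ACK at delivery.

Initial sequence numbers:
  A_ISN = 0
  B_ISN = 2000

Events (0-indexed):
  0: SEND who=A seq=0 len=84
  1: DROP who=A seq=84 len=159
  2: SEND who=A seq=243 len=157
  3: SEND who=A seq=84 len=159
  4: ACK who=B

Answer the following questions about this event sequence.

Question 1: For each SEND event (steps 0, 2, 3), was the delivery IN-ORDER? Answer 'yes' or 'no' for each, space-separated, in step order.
Answer: yes no yes

Derivation:
Step 0: SEND seq=0 -> in-order
Step 2: SEND seq=243 -> out-of-order
Step 3: SEND seq=84 -> in-order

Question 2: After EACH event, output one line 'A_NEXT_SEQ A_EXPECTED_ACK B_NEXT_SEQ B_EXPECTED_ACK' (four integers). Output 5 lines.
84 2000 2000 84
243 2000 2000 84
400 2000 2000 84
400 2000 2000 400
400 2000 2000 400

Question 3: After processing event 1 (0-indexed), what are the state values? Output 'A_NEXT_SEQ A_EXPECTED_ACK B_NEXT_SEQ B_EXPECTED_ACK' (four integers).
After event 0: A_seq=84 A_ack=2000 B_seq=2000 B_ack=84
After event 1: A_seq=243 A_ack=2000 B_seq=2000 B_ack=84

243 2000 2000 84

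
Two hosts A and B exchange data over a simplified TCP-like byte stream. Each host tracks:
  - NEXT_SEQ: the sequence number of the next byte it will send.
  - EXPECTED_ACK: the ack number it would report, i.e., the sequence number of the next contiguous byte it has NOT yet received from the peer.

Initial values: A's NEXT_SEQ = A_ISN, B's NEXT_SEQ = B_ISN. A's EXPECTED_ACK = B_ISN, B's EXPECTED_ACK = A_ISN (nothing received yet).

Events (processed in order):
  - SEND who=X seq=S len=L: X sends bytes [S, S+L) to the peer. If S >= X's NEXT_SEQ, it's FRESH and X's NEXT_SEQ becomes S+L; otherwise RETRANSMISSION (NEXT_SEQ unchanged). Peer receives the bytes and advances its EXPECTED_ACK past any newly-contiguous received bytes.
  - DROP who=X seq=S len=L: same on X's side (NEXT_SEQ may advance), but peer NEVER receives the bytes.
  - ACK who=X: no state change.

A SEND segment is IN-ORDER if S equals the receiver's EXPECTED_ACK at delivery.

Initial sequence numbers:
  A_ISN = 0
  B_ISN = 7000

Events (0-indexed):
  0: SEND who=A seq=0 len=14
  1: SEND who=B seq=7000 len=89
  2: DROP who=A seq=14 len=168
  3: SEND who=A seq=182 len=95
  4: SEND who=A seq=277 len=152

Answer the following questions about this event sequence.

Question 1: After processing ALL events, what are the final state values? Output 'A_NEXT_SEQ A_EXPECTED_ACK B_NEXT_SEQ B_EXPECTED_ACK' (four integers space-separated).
Answer: 429 7089 7089 14

Derivation:
After event 0: A_seq=14 A_ack=7000 B_seq=7000 B_ack=14
After event 1: A_seq=14 A_ack=7089 B_seq=7089 B_ack=14
After event 2: A_seq=182 A_ack=7089 B_seq=7089 B_ack=14
After event 3: A_seq=277 A_ack=7089 B_seq=7089 B_ack=14
After event 4: A_seq=429 A_ack=7089 B_seq=7089 B_ack=14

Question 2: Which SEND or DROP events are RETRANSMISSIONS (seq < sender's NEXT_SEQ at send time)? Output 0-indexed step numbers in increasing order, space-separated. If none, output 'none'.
Answer: none

Derivation:
Step 0: SEND seq=0 -> fresh
Step 1: SEND seq=7000 -> fresh
Step 2: DROP seq=14 -> fresh
Step 3: SEND seq=182 -> fresh
Step 4: SEND seq=277 -> fresh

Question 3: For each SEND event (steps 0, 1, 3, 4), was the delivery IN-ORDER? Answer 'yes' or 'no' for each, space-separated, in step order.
Step 0: SEND seq=0 -> in-order
Step 1: SEND seq=7000 -> in-order
Step 3: SEND seq=182 -> out-of-order
Step 4: SEND seq=277 -> out-of-order

Answer: yes yes no no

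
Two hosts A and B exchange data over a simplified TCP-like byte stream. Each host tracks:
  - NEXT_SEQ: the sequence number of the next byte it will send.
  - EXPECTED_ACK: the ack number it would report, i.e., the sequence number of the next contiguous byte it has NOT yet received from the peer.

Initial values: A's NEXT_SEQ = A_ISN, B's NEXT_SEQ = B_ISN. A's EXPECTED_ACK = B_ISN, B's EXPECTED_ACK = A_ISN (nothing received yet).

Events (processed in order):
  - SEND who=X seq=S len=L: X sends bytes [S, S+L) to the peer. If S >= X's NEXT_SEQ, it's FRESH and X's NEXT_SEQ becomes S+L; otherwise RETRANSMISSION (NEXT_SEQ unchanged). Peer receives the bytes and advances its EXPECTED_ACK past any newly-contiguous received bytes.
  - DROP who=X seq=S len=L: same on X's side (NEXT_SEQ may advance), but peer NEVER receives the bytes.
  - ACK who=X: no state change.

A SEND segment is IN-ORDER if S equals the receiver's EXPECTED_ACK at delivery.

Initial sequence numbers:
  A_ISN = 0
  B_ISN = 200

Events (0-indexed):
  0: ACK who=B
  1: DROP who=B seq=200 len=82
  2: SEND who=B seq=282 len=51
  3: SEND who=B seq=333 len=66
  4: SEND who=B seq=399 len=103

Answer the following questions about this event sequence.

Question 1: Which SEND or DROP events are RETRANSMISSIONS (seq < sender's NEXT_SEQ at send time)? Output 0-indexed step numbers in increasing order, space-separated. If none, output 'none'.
Answer: none

Derivation:
Step 1: DROP seq=200 -> fresh
Step 2: SEND seq=282 -> fresh
Step 3: SEND seq=333 -> fresh
Step 4: SEND seq=399 -> fresh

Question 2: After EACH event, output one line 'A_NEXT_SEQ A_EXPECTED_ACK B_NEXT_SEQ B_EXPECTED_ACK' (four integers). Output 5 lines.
0 200 200 0
0 200 282 0
0 200 333 0
0 200 399 0
0 200 502 0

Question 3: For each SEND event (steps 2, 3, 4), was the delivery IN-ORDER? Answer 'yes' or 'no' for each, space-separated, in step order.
Step 2: SEND seq=282 -> out-of-order
Step 3: SEND seq=333 -> out-of-order
Step 4: SEND seq=399 -> out-of-order

Answer: no no no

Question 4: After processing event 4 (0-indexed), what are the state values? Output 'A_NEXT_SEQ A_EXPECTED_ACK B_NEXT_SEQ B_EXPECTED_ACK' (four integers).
After event 0: A_seq=0 A_ack=200 B_seq=200 B_ack=0
After event 1: A_seq=0 A_ack=200 B_seq=282 B_ack=0
After event 2: A_seq=0 A_ack=200 B_seq=333 B_ack=0
After event 3: A_seq=0 A_ack=200 B_seq=399 B_ack=0
After event 4: A_seq=0 A_ack=200 B_seq=502 B_ack=0

0 200 502 0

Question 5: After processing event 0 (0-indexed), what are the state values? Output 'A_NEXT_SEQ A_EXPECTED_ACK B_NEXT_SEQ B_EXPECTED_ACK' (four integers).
After event 0: A_seq=0 A_ack=200 B_seq=200 B_ack=0

0 200 200 0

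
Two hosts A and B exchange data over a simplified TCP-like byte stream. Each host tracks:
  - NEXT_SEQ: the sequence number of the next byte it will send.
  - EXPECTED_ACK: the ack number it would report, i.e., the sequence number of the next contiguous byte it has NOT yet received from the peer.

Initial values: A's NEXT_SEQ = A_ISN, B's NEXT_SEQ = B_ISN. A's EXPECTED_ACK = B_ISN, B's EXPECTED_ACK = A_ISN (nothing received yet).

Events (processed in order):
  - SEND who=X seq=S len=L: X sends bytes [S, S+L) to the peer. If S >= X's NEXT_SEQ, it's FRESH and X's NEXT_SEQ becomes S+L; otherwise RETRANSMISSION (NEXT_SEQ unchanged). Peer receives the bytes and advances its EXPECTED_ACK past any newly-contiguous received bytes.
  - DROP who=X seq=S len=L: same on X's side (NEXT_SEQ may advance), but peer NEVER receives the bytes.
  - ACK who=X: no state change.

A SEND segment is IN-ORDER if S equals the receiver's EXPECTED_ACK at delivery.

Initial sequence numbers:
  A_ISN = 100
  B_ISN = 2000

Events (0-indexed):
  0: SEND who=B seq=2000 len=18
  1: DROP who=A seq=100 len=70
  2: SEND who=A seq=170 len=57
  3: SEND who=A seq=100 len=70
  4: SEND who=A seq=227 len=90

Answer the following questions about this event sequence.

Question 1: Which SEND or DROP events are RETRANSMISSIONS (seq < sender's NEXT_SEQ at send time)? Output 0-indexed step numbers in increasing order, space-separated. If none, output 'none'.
Step 0: SEND seq=2000 -> fresh
Step 1: DROP seq=100 -> fresh
Step 2: SEND seq=170 -> fresh
Step 3: SEND seq=100 -> retransmit
Step 4: SEND seq=227 -> fresh

Answer: 3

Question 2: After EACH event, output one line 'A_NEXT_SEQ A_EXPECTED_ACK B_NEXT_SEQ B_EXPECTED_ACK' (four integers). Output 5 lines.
100 2018 2018 100
170 2018 2018 100
227 2018 2018 100
227 2018 2018 227
317 2018 2018 317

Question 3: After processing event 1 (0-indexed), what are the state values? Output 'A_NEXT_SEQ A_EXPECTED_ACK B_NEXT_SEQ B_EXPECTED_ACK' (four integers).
After event 0: A_seq=100 A_ack=2018 B_seq=2018 B_ack=100
After event 1: A_seq=170 A_ack=2018 B_seq=2018 B_ack=100

170 2018 2018 100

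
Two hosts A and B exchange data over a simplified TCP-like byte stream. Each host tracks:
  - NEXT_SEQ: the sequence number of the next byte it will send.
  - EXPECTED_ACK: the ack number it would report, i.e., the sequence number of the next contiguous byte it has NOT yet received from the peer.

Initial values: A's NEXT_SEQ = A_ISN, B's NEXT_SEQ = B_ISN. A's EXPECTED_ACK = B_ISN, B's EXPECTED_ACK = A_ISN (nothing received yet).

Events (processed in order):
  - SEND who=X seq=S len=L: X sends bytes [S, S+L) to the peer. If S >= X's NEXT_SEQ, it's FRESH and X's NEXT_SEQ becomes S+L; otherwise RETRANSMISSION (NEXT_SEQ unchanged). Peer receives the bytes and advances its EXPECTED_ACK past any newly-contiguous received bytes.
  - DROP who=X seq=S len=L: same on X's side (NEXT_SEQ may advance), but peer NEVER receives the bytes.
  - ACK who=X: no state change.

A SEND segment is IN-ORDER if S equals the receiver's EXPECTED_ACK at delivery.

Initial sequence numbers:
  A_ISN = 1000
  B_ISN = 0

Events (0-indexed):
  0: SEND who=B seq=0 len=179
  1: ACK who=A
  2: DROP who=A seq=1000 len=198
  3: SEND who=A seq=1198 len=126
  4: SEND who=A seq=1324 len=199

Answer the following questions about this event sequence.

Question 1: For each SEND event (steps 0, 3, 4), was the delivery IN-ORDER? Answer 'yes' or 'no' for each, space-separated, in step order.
Step 0: SEND seq=0 -> in-order
Step 3: SEND seq=1198 -> out-of-order
Step 4: SEND seq=1324 -> out-of-order

Answer: yes no no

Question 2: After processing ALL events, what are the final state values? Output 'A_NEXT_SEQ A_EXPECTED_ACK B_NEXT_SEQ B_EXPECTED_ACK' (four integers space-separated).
Answer: 1523 179 179 1000

Derivation:
After event 0: A_seq=1000 A_ack=179 B_seq=179 B_ack=1000
After event 1: A_seq=1000 A_ack=179 B_seq=179 B_ack=1000
After event 2: A_seq=1198 A_ack=179 B_seq=179 B_ack=1000
After event 3: A_seq=1324 A_ack=179 B_seq=179 B_ack=1000
After event 4: A_seq=1523 A_ack=179 B_seq=179 B_ack=1000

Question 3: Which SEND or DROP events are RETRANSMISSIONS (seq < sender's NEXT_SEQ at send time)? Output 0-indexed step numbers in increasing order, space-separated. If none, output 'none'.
Step 0: SEND seq=0 -> fresh
Step 2: DROP seq=1000 -> fresh
Step 3: SEND seq=1198 -> fresh
Step 4: SEND seq=1324 -> fresh

Answer: none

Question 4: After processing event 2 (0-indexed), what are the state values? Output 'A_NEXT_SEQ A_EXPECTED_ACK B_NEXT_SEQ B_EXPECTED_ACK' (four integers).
After event 0: A_seq=1000 A_ack=179 B_seq=179 B_ack=1000
After event 1: A_seq=1000 A_ack=179 B_seq=179 B_ack=1000
After event 2: A_seq=1198 A_ack=179 B_seq=179 B_ack=1000

1198 179 179 1000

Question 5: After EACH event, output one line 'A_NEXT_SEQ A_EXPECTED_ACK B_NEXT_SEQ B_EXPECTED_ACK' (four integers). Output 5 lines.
1000 179 179 1000
1000 179 179 1000
1198 179 179 1000
1324 179 179 1000
1523 179 179 1000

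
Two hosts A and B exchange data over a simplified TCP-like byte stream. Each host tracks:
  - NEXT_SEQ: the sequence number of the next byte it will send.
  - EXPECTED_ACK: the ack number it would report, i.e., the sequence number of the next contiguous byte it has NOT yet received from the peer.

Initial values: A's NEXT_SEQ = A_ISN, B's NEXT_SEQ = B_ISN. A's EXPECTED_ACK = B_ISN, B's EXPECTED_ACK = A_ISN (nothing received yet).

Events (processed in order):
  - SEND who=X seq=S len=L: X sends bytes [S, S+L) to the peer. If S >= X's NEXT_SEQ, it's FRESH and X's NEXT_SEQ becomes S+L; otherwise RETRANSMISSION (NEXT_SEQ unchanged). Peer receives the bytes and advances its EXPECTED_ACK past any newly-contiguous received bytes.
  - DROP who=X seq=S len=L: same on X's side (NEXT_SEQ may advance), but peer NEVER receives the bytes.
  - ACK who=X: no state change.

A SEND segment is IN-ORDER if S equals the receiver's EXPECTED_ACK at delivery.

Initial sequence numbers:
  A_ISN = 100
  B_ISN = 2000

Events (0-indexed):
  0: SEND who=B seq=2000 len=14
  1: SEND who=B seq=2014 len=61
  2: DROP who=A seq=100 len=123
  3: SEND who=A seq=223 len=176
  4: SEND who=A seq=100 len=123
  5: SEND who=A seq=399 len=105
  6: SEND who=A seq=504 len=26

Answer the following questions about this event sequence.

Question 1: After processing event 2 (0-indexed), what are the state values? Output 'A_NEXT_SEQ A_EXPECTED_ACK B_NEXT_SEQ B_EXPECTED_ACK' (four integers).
After event 0: A_seq=100 A_ack=2014 B_seq=2014 B_ack=100
After event 1: A_seq=100 A_ack=2075 B_seq=2075 B_ack=100
After event 2: A_seq=223 A_ack=2075 B_seq=2075 B_ack=100

223 2075 2075 100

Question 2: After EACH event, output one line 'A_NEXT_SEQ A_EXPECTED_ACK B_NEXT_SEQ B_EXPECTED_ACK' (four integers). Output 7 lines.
100 2014 2014 100
100 2075 2075 100
223 2075 2075 100
399 2075 2075 100
399 2075 2075 399
504 2075 2075 504
530 2075 2075 530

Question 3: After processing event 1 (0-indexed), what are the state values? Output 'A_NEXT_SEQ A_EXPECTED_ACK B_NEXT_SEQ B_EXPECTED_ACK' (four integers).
After event 0: A_seq=100 A_ack=2014 B_seq=2014 B_ack=100
After event 1: A_seq=100 A_ack=2075 B_seq=2075 B_ack=100

100 2075 2075 100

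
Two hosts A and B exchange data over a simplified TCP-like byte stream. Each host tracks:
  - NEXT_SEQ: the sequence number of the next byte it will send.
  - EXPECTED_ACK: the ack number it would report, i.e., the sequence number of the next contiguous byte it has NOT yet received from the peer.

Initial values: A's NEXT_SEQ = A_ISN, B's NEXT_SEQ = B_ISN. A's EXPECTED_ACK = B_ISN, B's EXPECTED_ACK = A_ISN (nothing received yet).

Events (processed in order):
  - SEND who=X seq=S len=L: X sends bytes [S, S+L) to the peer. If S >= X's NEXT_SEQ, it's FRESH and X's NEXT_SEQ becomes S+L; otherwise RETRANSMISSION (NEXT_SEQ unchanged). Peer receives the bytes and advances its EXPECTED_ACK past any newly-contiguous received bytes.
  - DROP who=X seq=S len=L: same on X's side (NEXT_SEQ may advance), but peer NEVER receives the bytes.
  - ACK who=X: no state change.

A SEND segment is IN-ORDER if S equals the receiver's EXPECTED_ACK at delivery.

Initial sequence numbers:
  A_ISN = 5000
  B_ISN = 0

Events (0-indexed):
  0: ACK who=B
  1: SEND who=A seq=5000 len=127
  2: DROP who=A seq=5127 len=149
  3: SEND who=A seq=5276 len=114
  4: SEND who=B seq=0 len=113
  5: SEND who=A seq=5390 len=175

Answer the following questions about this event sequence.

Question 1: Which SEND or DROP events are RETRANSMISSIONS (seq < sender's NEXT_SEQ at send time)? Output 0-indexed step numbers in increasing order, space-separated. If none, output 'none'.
Step 1: SEND seq=5000 -> fresh
Step 2: DROP seq=5127 -> fresh
Step 3: SEND seq=5276 -> fresh
Step 4: SEND seq=0 -> fresh
Step 5: SEND seq=5390 -> fresh

Answer: none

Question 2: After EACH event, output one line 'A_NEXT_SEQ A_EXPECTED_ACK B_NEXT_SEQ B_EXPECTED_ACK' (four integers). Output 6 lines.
5000 0 0 5000
5127 0 0 5127
5276 0 0 5127
5390 0 0 5127
5390 113 113 5127
5565 113 113 5127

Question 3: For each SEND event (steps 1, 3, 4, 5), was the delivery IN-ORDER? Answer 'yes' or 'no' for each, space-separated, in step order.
Step 1: SEND seq=5000 -> in-order
Step 3: SEND seq=5276 -> out-of-order
Step 4: SEND seq=0 -> in-order
Step 5: SEND seq=5390 -> out-of-order

Answer: yes no yes no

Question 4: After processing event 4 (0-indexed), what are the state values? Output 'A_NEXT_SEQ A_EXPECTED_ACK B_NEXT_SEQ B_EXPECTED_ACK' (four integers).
After event 0: A_seq=5000 A_ack=0 B_seq=0 B_ack=5000
After event 1: A_seq=5127 A_ack=0 B_seq=0 B_ack=5127
After event 2: A_seq=5276 A_ack=0 B_seq=0 B_ack=5127
After event 3: A_seq=5390 A_ack=0 B_seq=0 B_ack=5127
After event 4: A_seq=5390 A_ack=113 B_seq=113 B_ack=5127

5390 113 113 5127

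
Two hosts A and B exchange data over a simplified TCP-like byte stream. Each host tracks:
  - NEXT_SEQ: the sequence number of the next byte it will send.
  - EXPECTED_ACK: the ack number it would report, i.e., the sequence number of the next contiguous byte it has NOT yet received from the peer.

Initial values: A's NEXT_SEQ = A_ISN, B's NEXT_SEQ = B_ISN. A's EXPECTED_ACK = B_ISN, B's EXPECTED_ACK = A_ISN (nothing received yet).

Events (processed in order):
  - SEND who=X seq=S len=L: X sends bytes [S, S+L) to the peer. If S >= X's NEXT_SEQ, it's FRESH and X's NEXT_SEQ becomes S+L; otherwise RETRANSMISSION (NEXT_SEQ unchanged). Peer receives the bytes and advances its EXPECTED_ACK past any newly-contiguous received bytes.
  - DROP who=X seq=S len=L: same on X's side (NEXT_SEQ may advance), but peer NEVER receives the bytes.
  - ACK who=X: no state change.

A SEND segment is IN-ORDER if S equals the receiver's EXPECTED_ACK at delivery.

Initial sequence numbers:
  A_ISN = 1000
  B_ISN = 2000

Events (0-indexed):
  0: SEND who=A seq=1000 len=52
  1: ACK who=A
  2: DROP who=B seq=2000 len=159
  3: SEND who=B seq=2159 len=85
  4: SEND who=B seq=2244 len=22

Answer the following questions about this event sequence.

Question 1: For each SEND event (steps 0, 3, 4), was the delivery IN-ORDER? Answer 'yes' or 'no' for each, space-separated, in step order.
Answer: yes no no

Derivation:
Step 0: SEND seq=1000 -> in-order
Step 3: SEND seq=2159 -> out-of-order
Step 4: SEND seq=2244 -> out-of-order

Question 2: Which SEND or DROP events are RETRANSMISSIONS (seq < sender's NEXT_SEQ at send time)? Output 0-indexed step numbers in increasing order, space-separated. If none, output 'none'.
Step 0: SEND seq=1000 -> fresh
Step 2: DROP seq=2000 -> fresh
Step 3: SEND seq=2159 -> fresh
Step 4: SEND seq=2244 -> fresh

Answer: none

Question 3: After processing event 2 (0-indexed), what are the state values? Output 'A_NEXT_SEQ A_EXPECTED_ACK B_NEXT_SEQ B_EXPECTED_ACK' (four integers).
After event 0: A_seq=1052 A_ack=2000 B_seq=2000 B_ack=1052
After event 1: A_seq=1052 A_ack=2000 B_seq=2000 B_ack=1052
After event 2: A_seq=1052 A_ack=2000 B_seq=2159 B_ack=1052

1052 2000 2159 1052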